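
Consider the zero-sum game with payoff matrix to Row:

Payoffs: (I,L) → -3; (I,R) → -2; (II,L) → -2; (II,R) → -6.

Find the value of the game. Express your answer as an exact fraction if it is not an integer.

-14/5

Row minima: I → -3, II → -6; maximin = -3.
Column maxima: L → -2, R → -2; minimax = -2.
-3 ≠ -2, so there is no saddle point; optimal play is mixed.
Let Row play I with probability p. Expected payoff against L: (-3)p + (-2)(1−p) = −p − 2; against R: (-2)p + (-6)(1−p) = 4p − 6.
Setting these equal: −p − 2 = 4p − 6 ⇒ −5p = -4 ⇒ p = 4/5, and the value is (-1)·(4/5) − 2 = -14/5.
For Column: with q = P(L), equating I's and II's payoffs gives −q − 2 = 4q − 6 ⇒ q = 4/5.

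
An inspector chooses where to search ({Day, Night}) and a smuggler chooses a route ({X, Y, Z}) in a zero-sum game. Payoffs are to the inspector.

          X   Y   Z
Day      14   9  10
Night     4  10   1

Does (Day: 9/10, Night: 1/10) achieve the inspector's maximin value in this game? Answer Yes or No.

Yes

Against X this mix gives (9/10)·14 + (1/10)·4 = 13.
Against Y this mix gives (9/10)·9 + (1/10)·10 = 91/10.
Against Z this mix gives (9/10)·10 + (1/10)·1 = 91/10.
All of the smuggler's active replies (Y, Z) yield 91/10, and no column does worse for the inspector. The mix makes the smuggler indifferent and guarantees 91/10, so it is optimal.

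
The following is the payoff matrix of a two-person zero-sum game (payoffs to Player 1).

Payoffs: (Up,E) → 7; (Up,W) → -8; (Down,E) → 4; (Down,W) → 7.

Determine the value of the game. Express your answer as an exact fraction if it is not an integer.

9/2

Row minima: Up → -8, Down → 4; maximin = 4.
Column maxima: E → 7, W → 7; minimax = 7.
4 ≠ 7, so there is no saddle point; optimal play is mixed.
Let Player 1 play Up with probability p. Expected payoff against E: 7p + 4(1−p) = 3p + 4; against W: (-8)p + 7(1−p) = −15p + 7.
Setting these equal: 3p + 4 = −15p + 7 ⇒ 18p = 3 ⇒ p = 1/6, and the value is (3)·(1/6) + 4 = 9/2.
For Player 2: with q = P(E), equating Up's and Down's payoffs gives 15q − 8 = −3q + 7 ⇒ q = 5/6.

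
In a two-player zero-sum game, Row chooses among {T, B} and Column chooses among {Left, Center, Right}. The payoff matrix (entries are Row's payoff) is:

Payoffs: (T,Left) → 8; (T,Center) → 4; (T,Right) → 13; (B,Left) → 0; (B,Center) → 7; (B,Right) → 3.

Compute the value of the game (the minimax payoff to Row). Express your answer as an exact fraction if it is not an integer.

Row minima: T → 4, B → 0; maximin = 4.
Column maxima: Left → 8, Center → 7, Right → 13; minimax = 7.
4 ≠ 7, so there is no saddle point; optimal play is mixed.
Right is strictly dominated by Left (it gives Row strictly more in every row), so Column never plays it.
On the remaining 2×2 (T, B vs Left, Center):
Let Row play T with probability p. Expected payoff against Left: 8p + 0(1−p) = 8p; against Center: 4p + 7(1−p) = −3p + 7.
Setting these equal: 8p = −3p + 7 ⇒ 11p = 7 ⇒ p = 7/11, and the value is (8)·(7/11) = 56/11.
For Column: with q = P(Left), equating T's and B's payoffs gives 4q + 4 = −7q + 7 ⇒ q = 3/11.

56/11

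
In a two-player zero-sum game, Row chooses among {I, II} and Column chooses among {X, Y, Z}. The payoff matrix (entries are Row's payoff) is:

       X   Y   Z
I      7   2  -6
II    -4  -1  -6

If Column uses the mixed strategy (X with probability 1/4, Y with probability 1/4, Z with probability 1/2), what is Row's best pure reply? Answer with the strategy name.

I

Expected payoff of I: (1/4)·7 + (1/4)·2 + (1/2)·(-6) = -3/4.
Expected payoff of II: (1/4)·(-4) + (1/4)·(-1) + (1/2)·(-6) = -17/4.
The largest is -3/4, so Row's best response is I.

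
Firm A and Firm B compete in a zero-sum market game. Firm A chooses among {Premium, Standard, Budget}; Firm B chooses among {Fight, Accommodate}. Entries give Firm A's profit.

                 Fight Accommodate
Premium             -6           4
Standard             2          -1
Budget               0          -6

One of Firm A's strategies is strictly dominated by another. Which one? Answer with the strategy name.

Budget

Standard gives a strictly higher payoff than Budget against every column: 2 > 0, -1 > -6.
So Budget is strictly dominated and Firm A never plays it.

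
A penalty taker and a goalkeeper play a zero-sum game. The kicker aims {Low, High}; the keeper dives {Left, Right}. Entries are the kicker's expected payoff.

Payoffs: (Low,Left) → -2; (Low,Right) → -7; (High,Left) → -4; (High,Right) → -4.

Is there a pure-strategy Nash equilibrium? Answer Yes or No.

Yes

Row minima: Low → -7, High → -4; maximin = -4.
Column maxima: Left → -2, Right → -4; minimax = -4.
maximin = minimax = -4, so a saddle point exists.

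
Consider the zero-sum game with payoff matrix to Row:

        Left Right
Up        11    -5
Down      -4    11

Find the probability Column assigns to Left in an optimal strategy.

Row minima: Up → -5, Down → -4; maximin = -4.
Column maxima: Left → 11, Right → 11; minimax = 11.
-4 ≠ 11, so there is no saddle point; optimal play is mixed.
Let Row play Up with probability p. Expected payoff against Left: 11p + (-4)(1−p) = 15p − 4; against Right: (-5)p + 11(1−p) = −16p + 11.
Setting these equal: 15p − 4 = −16p + 11 ⇒ 31p = 15 ⇒ p = 15/31, and the value is (15)·(15/31) − 4 = 101/31.
For Column: with q = P(Left), equating Up's and Down's payoffs gives 16q − 5 = −15q + 11 ⇒ q = 16/31.

16/31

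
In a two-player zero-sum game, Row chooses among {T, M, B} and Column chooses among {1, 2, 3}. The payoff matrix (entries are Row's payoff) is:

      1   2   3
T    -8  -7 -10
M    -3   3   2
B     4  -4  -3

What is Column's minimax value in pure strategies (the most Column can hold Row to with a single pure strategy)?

Column maxima: 1 → 4, 2 → 3, 3 → 2.
The smallest of these is 2.

2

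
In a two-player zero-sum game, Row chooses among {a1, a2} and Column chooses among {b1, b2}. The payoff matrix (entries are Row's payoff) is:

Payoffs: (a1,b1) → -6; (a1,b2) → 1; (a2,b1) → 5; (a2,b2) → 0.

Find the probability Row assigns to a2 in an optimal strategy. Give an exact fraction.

7/12

Row minima: a1 → -6, a2 → 0; maximin = 0.
Column maxima: b1 → 5, b2 → 1; minimax = 1.
0 ≠ 1, so there is no saddle point; optimal play is mixed.
Let Row play a1 with probability p. Expected payoff against b1: (-6)p + 5(1−p) = −11p + 5; against b2: 1p + 0(1−p) = p.
Setting these equal: −11p + 5 = p ⇒ −12p = -5 ⇒ p = 5/12, and the value is (-11)·(5/12) + 5 = 5/12.
For Column: with q = P(b1), equating a1's and a2's payoffs gives −7q + 1 = 5q ⇒ q = 1/12.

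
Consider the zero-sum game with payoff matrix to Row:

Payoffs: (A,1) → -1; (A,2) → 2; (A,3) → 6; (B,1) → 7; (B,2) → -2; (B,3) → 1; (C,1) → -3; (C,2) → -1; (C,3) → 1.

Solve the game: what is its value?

Row minima: A → -1, B → -2, C → -3; maximin = -1.
Column maxima: 1 → 7, 2 → 2, 3 → 6; minimax = 2.
-1 ≠ 2, so there is no saddle point; optimal play is mixed.
C is strictly dominated by A, so Row never plays it.
3 is strictly dominated by 2 (it gives Row strictly more in every row), so Column never plays it.
On the remaining 2×2 (A, B vs 1, 2):
Let Row play A with probability p. Expected payoff against 1: (-1)p + 7(1−p) = −8p + 7; against 2: 2p + (-2)(1−p) = 4p − 2.
Setting these equal: −8p + 7 = 4p − 2 ⇒ −12p = -9 ⇒ p = 3/4, and the value is (-8)·(3/4) + 7 = 1.
For Column: with q = P(1), equating A's and B's payoffs gives −3q + 2 = 9q − 2 ⇒ q = 1/3.

1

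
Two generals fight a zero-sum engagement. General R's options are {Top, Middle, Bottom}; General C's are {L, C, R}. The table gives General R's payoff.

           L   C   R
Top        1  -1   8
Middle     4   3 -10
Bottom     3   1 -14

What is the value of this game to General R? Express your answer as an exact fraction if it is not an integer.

Row minima: Top → -1, Middle → -10, Bottom → -14; maximin = -1.
Column maxima: L → 4, C → 3, R → 8; minimax = 3.
-1 ≠ 3, so there is no saddle point; optimal play is mixed.
Bottom is strictly dominated by Middle, so General R never plays it.
L is strictly dominated by C (it gives General R strictly more in every row), so General C never plays it.
On the remaining 2×2 (Top, Middle vs C, R):
Let General R play Top with probability p. Expected payoff against C: (-1)p + 3(1−p) = −4p + 3; against R: 8p + (-10)(1−p) = 18p − 10.
Setting these equal: −4p + 3 = 18p − 10 ⇒ −22p = -13 ⇒ p = 13/22, and the value is (-4)·(13/22) + 3 = 7/11.
For General C: with q = P(C), equating Top's and Middle's payoffs gives −9q + 8 = 13q − 10 ⇒ q = 9/11.

7/11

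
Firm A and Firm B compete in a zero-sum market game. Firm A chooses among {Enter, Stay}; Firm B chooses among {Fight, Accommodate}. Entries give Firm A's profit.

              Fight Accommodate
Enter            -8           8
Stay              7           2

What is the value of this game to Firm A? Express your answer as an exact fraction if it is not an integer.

Row minima: Enter → -8, Stay → 2; maximin = 2.
Column maxima: Fight → 7, Accommodate → 8; minimax = 7.
2 ≠ 7, so there is no saddle point; optimal play is mixed.
Let Firm A play Enter with probability p. Expected payoff against Fight: (-8)p + 7(1−p) = −15p + 7; against Accommodate: 8p + 2(1−p) = 6p + 2.
Setting these equal: −15p + 7 = 6p + 2 ⇒ −21p = -5 ⇒ p = 5/21, and the value is (-15)·(5/21) + 7 = 24/7.
For Firm B: with q = P(Fight), equating Enter's and Stay's payoffs gives −16q + 8 = 5q + 2 ⇒ q = 2/7.

24/7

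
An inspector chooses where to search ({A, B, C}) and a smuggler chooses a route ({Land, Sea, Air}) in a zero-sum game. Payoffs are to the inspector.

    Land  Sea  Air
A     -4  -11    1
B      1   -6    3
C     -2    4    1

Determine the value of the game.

-8/13

Row minima: A → -11, B → -6, C → -2; maximin = -2.
Column maxima: Land → 1, Sea → 4, Air → 3; minimax = 1.
-2 ≠ 1, so there is no saddle point; optimal play is mixed.
A is strictly dominated by B, so the inspector never plays it.
Air is strictly dominated by Land (it gives the inspector strictly more in every row), so the smuggler never plays it.
On the remaining 2×2 (B, C vs Land, Sea):
Let the inspector play B with probability p. Expected payoff against Land: 1p + (-2)(1−p) = 3p − 2; against Sea: (-6)p + 4(1−p) = −10p + 4.
Setting these equal: 3p − 2 = −10p + 4 ⇒ 13p = 6 ⇒ p = 6/13, and the value is (3)·(6/13) − 2 = -8/13.
For the smuggler: with q = P(Land), equating B's and C's payoffs gives 7q − 6 = −6q + 4 ⇒ q = 10/13.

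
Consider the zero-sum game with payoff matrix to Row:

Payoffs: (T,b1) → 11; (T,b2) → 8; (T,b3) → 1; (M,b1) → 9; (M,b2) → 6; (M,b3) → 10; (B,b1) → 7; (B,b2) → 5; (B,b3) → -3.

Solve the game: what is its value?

74/11

Row minima: T → 1, M → 6, B → -3; maximin = 6.
Column maxima: b1 → 11, b2 → 8, b3 → 10; minimax = 8.
6 ≠ 8, so there is no saddle point; optimal play is mixed.
B is strictly dominated by T, so Row never plays it.
b1 is strictly dominated by b2 (it gives Row strictly more in every row), so Column never plays it.
On the remaining 2×2 (T, M vs b2, b3):
Let Row play T with probability p. Expected payoff against b2: 8p + 6(1−p) = 2p + 6; against b3: 1p + 10(1−p) = −9p + 10.
Setting these equal: 2p + 6 = −9p + 10 ⇒ 11p = 4 ⇒ p = 4/11, and the value is (2)·(4/11) + 6 = 74/11.
For Column: with q = P(b2), equating T's and M's payoffs gives 7q + 1 = −4q + 10 ⇒ q = 9/11.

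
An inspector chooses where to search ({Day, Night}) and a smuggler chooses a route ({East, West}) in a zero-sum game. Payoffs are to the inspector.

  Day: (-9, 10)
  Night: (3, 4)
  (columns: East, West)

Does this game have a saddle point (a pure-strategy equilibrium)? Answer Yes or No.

Yes

Row minima: Day → -9, Night → 3; maximin = 3.
Column maxima: East → 3, West → 10; minimax = 3.
maximin = minimax = 3, so a saddle point exists.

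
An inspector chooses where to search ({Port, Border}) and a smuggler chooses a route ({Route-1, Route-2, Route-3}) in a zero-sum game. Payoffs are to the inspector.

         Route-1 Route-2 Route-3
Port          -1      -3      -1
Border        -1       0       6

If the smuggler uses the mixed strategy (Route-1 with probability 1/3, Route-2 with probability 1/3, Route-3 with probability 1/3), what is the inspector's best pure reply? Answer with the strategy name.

Border

Expected payoff of Port: (1/3)·(-1) + (1/3)·(-3) + (1/3)·(-1) = -5/3.
Expected payoff of Border: (1/3)·(-1) + (1/3)·0 + (1/3)·6 = 5/3.
The largest is 5/3, so the inspector's best response is Border.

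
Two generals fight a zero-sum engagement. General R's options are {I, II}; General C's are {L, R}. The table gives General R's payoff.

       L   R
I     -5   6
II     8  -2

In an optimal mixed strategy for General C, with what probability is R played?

13/21

Row minima: I → -5, II → -2; maximin = -2.
Column maxima: L → 8, R → 6; minimax = 6.
-2 ≠ 6, so there is no saddle point; optimal play is mixed.
Let General R play I with probability p. Expected payoff against L: (-5)p + 8(1−p) = −13p + 8; against R: 6p + (-2)(1−p) = 8p − 2.
Setting these equal: −13p + 8 = 8p − 2 ⇒ −21p = -10 ⇒ p = 10/21, and the value is (-13)·(10/21) + 8 = 38/21.
For General C: with q = P(L), equating I's and II's payoffs gives −11q + 6 = 10q − 2 ⇒ q = 8/21.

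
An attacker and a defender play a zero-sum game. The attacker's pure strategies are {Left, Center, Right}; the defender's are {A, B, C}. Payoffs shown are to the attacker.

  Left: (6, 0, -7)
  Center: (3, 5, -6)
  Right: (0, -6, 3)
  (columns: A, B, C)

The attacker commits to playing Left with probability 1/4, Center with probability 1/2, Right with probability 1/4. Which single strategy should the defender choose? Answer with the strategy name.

C

If the defender plays A, the attacker's expected payoff is (1/4)·6 + (1/2)·3 + (1/4)·0 = 3.
If the defender plays B, the attacker's expected payoff is (1/4)·0 + (1/2)·5 + (1/4)·(-6) = 1.
If the defender plays C, the attacker's expected payoff is (1/4)·(-7) + (1/2)·(-6) + (1/4)·3 = -4.
The defender minimizes the attacker's payoff; the smallest is -4, so the best response is C.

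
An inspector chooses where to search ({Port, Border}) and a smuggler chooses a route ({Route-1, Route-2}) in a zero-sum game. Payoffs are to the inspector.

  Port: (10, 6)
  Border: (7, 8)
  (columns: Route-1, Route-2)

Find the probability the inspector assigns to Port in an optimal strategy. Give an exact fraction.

Row minima: Port → 6, Border → 7; maximin = 7.
Column maxima: Route-1 → 10, Route-2 → 8; minimax = 8.
7 ≠ 8, so there is no saddle point; optimal play is mixed.
Let the inspector play Port with probability p. Expected payoff against Route-1: 10p + 7(1−p) = 3p + 7; against Route-2: 6p + 8(1−p) = −2p + 8.
Setting these equal: 3p + 7 = −2p + 8 ⇒ 5p = 1 ⇒ p = 1/5, and the value is (3)·(1/5) + 7 = 38/5.
For the smuggler: with q = P(Route-1), equating Port's and Border's payoffs gives 4q + 6 = −q + 8 ⇒ q = 2/5.

1/5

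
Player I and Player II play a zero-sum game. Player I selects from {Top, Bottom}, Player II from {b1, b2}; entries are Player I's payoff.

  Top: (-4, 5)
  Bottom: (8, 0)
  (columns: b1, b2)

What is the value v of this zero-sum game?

Row minima: Top → -4, Bottom → 0; maximin = 0.
Column maxima: b1 → 8, b2 → 5; minimax = 5.
0 ≠ 5, so there is no saddle point; optimal play is mixed.
Let Player I play Top with probability p. Expected payoff against b1: (-4)p + 8(1−p) = −12p + 8; against b2: 5p + 0(1−p) = 5p.
Setting these equal: −12p + 8 = 5p ⇒ −17p = -8 ⇒ p = 8/17, and the value is (-12)·(8/17) + 8 = 40/17.
For Player II: with q = P(b1), equating Top's and Bottom's payoffs gives −9q + 5 = 8q ⇒ q = 5/17.

40/17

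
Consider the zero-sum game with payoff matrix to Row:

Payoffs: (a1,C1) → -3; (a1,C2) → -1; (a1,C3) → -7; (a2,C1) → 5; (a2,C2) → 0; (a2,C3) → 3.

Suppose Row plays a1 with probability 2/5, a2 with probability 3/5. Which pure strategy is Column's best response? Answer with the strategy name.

If Column plays C1, Row's expected payoff is (2/5)·(-3) + (3/5)·5 = 9/5.
If Column plays C2, Row's expected payoff is (2/5)·(-1) + (3/5)·0 = -2/5.
If Column plays C3, Row's expected payoff is (2/5)·(-7) + (3/5)·3 = -1.
Column minimizes Row's payoff; the smallest is -1, so the best response is C3.

C3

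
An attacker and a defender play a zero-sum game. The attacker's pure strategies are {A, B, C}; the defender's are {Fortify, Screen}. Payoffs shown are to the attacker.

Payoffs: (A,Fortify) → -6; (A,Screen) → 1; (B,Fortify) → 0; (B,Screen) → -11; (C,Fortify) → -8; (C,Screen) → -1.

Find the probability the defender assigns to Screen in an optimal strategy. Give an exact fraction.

Row minima: A → -6, B → -11, C → -8; maximin = -6.
Column maxima: Fortify → 0, Screen → 1; minimax = 0.
-6 ≠ 0, so there is no saddle point; optimal play is mixed.
C is strictly dominated by A, so the attacker never plays it.
On the remaining 2×2 (A, B vs Fortify, Screen):
Let the attacker play A with probability p. Expected payoff against Fortify: (-6)p + 0(1−p) = −6p; against Screen: 1p + (-11)(1−p) = 12p − 11.
Setting these equal: −6p = 12p − 11 ⇒ −18p = -11 ⇒ p = 11/18, and the value is (-6)·(11/18) = -11/3.
For the defender: with q = P(Fortify), equating A's and B's payoffs gives −7q + 1 = 11q − 11 ⇒ q = 2/3.

1/3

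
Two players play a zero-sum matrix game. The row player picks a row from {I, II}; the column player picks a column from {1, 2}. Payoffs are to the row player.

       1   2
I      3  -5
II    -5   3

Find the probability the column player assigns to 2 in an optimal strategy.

1/2

Row minima: I → -5, II → -5; maximin = -5.
Column maxima: 1 → 3, 2 → 3; minimax = 3.
-5 ≠ 3, so there is no saddle point; optimal play is mixed.
Let the row player play I with probability p. Expected payoff against 1: 3p + (-5)(1−p) = 8p − 5; against 2: (-5)p + 3(1−p) = −8p + 3.
Setting these equal: 8p − 5 = −8p + 3 ⇒ 16p = 8 ⇒ p = 1/2, and the value is (8)·(1/2) − 5 = -1.
For the column player: with q = P(1), equating I's and II's payoffs gives 8q − 5 = −8q + 3 ⇒ q = 1/2.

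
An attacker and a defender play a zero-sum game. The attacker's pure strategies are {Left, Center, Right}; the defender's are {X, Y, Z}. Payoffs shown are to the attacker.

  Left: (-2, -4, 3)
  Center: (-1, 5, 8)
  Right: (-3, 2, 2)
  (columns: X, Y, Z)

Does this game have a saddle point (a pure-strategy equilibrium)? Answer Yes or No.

Yes

Row minima: Left → -4, Center → -1, Right → -3; maximin = -1.
Column maxima: X → -1, Y → 5, Z → 8; minimax = -1.
maximin = minimax = -1, so a saddle point exists.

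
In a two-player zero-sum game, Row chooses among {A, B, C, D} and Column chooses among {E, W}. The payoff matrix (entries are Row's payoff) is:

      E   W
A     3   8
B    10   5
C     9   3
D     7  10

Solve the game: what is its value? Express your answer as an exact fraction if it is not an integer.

65/8

Row minima: A → 3, B → 5, C → 3, D → 7; maximin = 7.
Column maxima: E → 10, W → 10; minimax = 10.
7 ≠ 10, so there is no saddle point; optimal play is mixed.
A is strictly dominated by D, so Row never plays it.
C is strictly dominated by B, so Row never plays it.
On the remaining 2×2 (B, D vs E, W):
Let Row play B with probability p. Expected payoff against E: 10p + 7(1−p) = 3p + 7; against W: 5p + 10(1−p) = −5p + 10.
Setting these equal: 3p + 7 = −5p + 10 ⇒ 8p = 3 ⇒ p = 3/8, and the value is (3)·(3/8) + 7 = 65/8.
For Column: with q = P(E), equating B's and D's payoffs gives 5q + 5 = −3q + 10 ⇒ q = 5/8.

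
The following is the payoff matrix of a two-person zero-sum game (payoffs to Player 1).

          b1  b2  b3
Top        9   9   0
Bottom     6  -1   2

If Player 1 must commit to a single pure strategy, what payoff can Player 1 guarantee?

Row minima: Top → 0, Bottom → -1.
The best of these is 0.

0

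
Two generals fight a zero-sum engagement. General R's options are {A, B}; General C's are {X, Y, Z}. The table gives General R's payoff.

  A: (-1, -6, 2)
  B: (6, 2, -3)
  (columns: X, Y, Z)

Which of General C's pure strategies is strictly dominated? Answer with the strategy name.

X

Y holds General R's payoff strictly below X in every row: -6 < -1, 2 < 6.
So X is strictly dominated for General C.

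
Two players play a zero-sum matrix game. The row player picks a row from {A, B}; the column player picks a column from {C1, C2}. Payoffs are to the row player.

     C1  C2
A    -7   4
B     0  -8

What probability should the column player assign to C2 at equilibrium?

7/19

Row minima: A → -7, B → -8; maximin = -7.
Column maxima: C1 → 0, C2 → 4; minimax = 0.
-7 ≠ 0, so there is no saddle point; optimal play is mixed.
Let the row player play A with probability p. Expected payoff against C1: (-7)p + 0(1−p) = −7p; against C2: 4p + (-8)(1−p) = 12p − 8.
Setting these equal: −7p = 12p − 8 ⇒ −19p = -8 ⇒ p = 8/19, and the value is (-7)·(8/19) = -56/19.
For the column player: with q = P(C1), equating A's and B's payoffs gives −11q + 4 = 8q − 8 ⇒ q = 12/19.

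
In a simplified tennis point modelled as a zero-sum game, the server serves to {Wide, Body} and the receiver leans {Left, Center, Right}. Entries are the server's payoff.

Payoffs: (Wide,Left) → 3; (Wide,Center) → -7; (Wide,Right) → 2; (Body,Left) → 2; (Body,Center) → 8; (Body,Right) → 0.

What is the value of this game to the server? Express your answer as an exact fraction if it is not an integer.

16/17

Row minima: Wide → -7, Body → 0; maximin = 0.
Column maxima: Left → 3, Center → 8, Right → 2; minimax = 2.
0 ≠ 2, so there is no saddle point; optimal play is mixed.
Left is strictly dominated by Right (it gives the server strictly more in every row), so the receiver never plays it.
On the remaining 2×2 (Wide, Body vs Center, Right):
Let the server play Wide with probability p. Expected payoff against Center: (-7)p + 8(1−p) = −15p + 8; against Right: 2p + 0(1−p) = 2p.
Setting these equal: −15p + 8 = 2p ⇒ −17p = -8 ⇒ p = 8/17, and the value is (-15)·(8/17) + 8 = 16/17.
For the receiver: with q = P(Center), equating Wide's and Body's payoffs gives −9q + 2 = 8q ⇒ q = 2/17.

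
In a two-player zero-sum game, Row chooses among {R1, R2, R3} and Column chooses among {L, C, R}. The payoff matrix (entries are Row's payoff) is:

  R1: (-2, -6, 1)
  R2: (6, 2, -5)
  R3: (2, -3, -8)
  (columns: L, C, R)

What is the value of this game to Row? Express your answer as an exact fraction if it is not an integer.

-2

Row minima: R1 → -6, R2 → -5, R3 → -8; maximin = -5.
Column maxima: L → 6, C → 2, R → 1; minimax = 1.
-5 ≠ 1, so there is no saddle point; optimal play is mixed.
R3 is strictly dominated by R2, so Row never plays it.
L is strictly dominated by C (it gives Row strictly more in every row), so Column never plays it.
On the remaining 2×2 (R1, R2 vs C, R):
Let Row play R1 with probability p. Expected payoff against C: (-6)p + 2(1−p) = −8p + 2; against R: 1p + (-5)(1−p) = 6p − 5.
Setting these equal: −8p + 2 = 6p − 5 ⇒ −14p = -7 ⇒ p = 1/2, and the value is (-8)·(1/2) + 2 = -2.
For Column: with q = P(C), equating R1's and R2's payoffs gives −7q + 1 = 7q − 5 ⇒ q = 3/7.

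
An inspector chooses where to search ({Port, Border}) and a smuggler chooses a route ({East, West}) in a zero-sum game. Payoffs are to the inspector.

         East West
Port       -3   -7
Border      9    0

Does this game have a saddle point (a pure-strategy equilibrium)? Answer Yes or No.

Yes

Row minima: Port → -7, Border → 0; maximin = 0.
Column maxima: East → 9, West → 0; minimax = 0.
maximin = minimax = 0, so a saddle point exists.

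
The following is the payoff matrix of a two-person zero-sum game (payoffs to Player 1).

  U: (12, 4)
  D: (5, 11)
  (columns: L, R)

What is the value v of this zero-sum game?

8

Row minima: U → 4, D → 5; maximin = 5.
Column maxima: L → 12, R → 11; minimax = 11.
5 ≠ 11, so there is no saddle point; optimal play is mixed.
Let Player 1 play U with probability p. Expected payoff against L: 12p + 5(1−p) = 7p + 5; against R: 4p + 11(1−p) = −7p + 11.
Setting these equal: 7p + 5 = −7p + 11 ⇒ 14p = 6 ⇒ p = 3/7, and the value is (7)·(3/7) + 5 = 8.
For Player 2: with q = P(L), equating U's and D's payoffs gives 8q + 4 = −6q + 11 ⇒ q = 1/2.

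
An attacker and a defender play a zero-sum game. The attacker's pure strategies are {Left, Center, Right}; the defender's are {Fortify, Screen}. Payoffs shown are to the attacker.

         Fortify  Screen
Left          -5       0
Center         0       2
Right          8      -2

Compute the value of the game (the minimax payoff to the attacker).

4/3

Row minima: Left → -5, Center → 0, Right → -2; maximin = 0.
Column maxima: Fortify → 8, Screen → 2; minimax = 2.
0 ≠ 2, so there is no saddle point; optimal play is mixed.
Left is strictly dominated by Center, so the attacker never plays it.
On the remaining 2×2 (Center, Right vs Fortify, Screen):
Let the attacker play Center with probability p. Expected payoff against Fortify: 0p + 8(1−p) = −8p + 8; against Screen: 2p + (-2)(1−p) = 4p − 2.
Setting these equal: −8p + 8 = 4p − 2 ⇒ −12p = -10 ⇒ p = 5/6, and the value is (-8)·(5/6) + 8 = 4/3.
For the defender: with q = P(Fortify), equating Center's and Right's payoffs gives −2q + 2 = 10q − 2 ⇒ q = 1/3.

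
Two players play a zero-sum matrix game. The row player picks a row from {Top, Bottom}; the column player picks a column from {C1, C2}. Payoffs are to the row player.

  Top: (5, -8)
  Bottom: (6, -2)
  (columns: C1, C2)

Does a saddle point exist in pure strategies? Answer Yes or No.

Row minima: Top → -8, Bottom → -2; maximin = -2.
Column maxima: C1 → 6, C2 → -2; minimax = -2.
maximin = minimax = -2, so a saddle point exists.

Yes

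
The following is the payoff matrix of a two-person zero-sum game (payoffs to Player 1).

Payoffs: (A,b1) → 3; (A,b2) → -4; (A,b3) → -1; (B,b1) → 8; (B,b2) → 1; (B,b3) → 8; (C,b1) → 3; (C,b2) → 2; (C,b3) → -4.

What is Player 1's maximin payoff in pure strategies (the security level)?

Row minima: A → -4, B → 1, C → -4.
The best of these is 1.

1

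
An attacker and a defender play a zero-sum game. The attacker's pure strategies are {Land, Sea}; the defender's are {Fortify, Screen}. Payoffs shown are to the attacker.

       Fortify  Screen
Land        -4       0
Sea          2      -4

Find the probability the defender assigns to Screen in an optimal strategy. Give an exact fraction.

3/5

Row minima: Land → -4, Sea → -4; maximin = -4.
Column maxima: Fortify → 2, Screen → 0; minimax = 0.
-4 ≠ 0, so there is no saddle point; optimal play is mixed.
Let the attacker play Land with probability p. Expected payoff against Fortify: (-4)p + 2(1−p) = −6p + 2; against Screen: 0p + (-4)(1−p) = 4p − 4.
Setting these equal: −6p + 2 = 4p − 4 ⇒ −10p = -6 ⇒ p = 3/5, and the value is (-6)·(3/5) + 2 = -8/5.
For the defender: with q = P(Fortify), equating Land's and Sea's payoffs gives −4q = 6q − 4 ⇒ q = 2/5.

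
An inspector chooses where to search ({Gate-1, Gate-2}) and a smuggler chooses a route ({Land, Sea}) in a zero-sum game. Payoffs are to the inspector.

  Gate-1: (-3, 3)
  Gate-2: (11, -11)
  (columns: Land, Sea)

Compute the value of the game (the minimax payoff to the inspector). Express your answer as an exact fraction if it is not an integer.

Row minima: Gate-1 → -3, Gate-2 → -11; maximin = -3.
Column maxima: Land → 11, Sea → 3; minimax = 3.
-3 ≠ 3, so there is no saddle point; optimal play is mixed.
Let the inspector play Gate-1 with probability p. Expected payoff against Land: (-3)p + 11(1−p) = −14p + 11; against Sea: 3p + (-11)(1−p) = 14p − 11.
Setting these equal: −14p + 11 = 14p − 11 ⇒ −28p = -22 ⇒ p = 11/14, and the value is (-14)·(11/14) + 11 = 0.
For the smuggler: with q = P(Land), equating Gate-1's and Gate-2's payoffs gives −6q + 3 = 22q − 11 ⇒ q = 1/2.

0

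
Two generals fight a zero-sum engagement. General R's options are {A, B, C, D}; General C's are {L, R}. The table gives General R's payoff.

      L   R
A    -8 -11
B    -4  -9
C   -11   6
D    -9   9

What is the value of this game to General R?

-117/23

Row minima: A → -11, B → -9, C → -11, D → -9; maximin = -9.
Column maxima: L → -4, R → 9; minimax = -4.
-9 ≠ -4, so there is no saddle point; optimal play is mixed.
A is strictly dominated by B, so General R never plays it.
C is strictly dominated by D, so General R never plays it.
On the remaining 2×2 (B, D vs L, R):
Let General R play B with probability p. Expected payoff against L: (-4)p + (-9)(1−p) = 5p − 9; against R: (-9)p + 9(1−p) = −18p + 9.
Setting these equal: 5p − 9 = −18p + 9 ⇒ 23p = 18 ⇒ p = 18/23, and the value is (5)·(18/23) − 9 = -117/23.
For General C: with q = P(L), equating B's and D's payoffs gives 5q − 9 = −18q + 9 ⇒ q = 18/23.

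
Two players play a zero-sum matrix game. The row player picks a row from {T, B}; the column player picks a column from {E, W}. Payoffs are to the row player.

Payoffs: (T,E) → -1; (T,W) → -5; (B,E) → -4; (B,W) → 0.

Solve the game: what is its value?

Row minima: T → -5, B → -4; maximin = -4.
Column maxima: E → -1, W → 0; minimax = -1.
-4 ≠ -1, so there is no saddle point; optimal play is mixed.
Let the row player play T with probability p. Expected payoff against E: (-1)p + (-4)(1−p) = 3p − 4; against W: (-5)p + 0(1−p) = −5p.
Setting these equal: 3p − 4 = −5p ⇒ 8p = 4 ⇒ p = 1/2, and the value is (3)·(1/2) − 4 = -5/2.
For the column player: with q = P(E), equating T's and B's payoffs gives 4q − 5 = −4q ⇒ q = 5/8.

-5/2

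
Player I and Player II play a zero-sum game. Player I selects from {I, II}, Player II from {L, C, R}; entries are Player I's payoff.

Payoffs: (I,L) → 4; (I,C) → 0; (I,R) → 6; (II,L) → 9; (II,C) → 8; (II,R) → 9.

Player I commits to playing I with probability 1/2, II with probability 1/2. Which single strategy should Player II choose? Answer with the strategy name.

If Player II plays L, Player I's expected payoff is (1/2)·4 + (1/2)·9 = 13/2.
If Player II plays C, Player I's expected payoff is (1/2)·0 + (1/2)·8 = 4.
If Player II plays R, Player I's expected payoff is (1/2)·6 + (1/2)·9 = 15/2.
Player II minimizes Player I's payoff; the smallest is 4, so the best response is C.

C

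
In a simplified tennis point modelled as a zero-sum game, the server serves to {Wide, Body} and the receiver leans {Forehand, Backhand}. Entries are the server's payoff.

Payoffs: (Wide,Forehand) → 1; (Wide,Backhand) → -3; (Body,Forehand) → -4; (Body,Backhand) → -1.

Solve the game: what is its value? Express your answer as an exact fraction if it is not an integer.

-13/7

Row minima: Wide → -3, Body → -4; maximin = -3.
Column maxima: Forehand → 1, Backhand → -1; minimax = -1.
-3 ≠ -1, so there is no saddle point; optimal play is mixed.
Let the server play Wide with probability p. Expected payoff against Forehand: 1p + (-4)(1−p) = 5p − 4; against Backhand: (-3)p + (-1)(1−p) = −2p − 1.
Setting these equal: 5p − 4 = −2p − 1 ⇒ 7p = 3 ⇒ p = 3/7, and the value is (5)·(3/7) − 4 = -13/7.
For the receiver: with q = P(Forehand), equating Wide's and Body's payoffs gives 4q − 3 = −3q − 1 ⇒ q = 2/7.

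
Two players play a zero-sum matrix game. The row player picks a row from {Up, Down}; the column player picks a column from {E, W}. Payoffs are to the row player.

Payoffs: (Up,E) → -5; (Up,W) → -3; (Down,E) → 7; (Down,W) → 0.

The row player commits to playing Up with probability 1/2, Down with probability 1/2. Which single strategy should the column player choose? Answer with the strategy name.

W

If the column player plays E, the row player's expected payoff is (1/2)·(-5) + (1/2)·7 = 1.
If the column player plays W, the row player's expected payoff is (1/2)·(-3) + (1/2)·0 = -3/2.
The column player minimizes the row player's payoff; the smallest is -3/2, so the best response is W.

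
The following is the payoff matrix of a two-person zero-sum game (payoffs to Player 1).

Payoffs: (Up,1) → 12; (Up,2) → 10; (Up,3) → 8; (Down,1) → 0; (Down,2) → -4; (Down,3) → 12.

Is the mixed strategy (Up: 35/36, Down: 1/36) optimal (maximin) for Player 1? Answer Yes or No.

No

Against 1 this mix gives (35/36)·12 + (1/36)·0 = 35/3.
Against 2 this mix gives (35/36)·10 + (1/36)·(-4) = 173/18.
Against 3 this mix gives (35/36)·8 + (1/36)·12 = 73/9.
Player 2 will play 3, holding Player 1 to 73/9. Shifting weight toward the row that does better against 3 would raise this floor (the equalizing mix achieves 76/9 against both 3 and 2), so the proposed strategy is not optimal.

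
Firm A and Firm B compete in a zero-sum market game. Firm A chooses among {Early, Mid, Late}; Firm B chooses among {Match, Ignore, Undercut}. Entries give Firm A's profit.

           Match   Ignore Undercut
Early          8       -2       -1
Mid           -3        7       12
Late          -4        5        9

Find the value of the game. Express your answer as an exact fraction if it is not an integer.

5/2

Row minima: Early → -2, Mid → -3, Late → -4; maximin = -2.
Column maxima: Match → 8, Ignore → 7, Undercut → 12; minimax = 7.
-2 ≠ 7, so there is no saddle point; optimal play is mixed.
Late is strictly dominated by Mid, so Firm A never plays it.
Undercut is strictly dominated by Ignore (it gives Firm A strictly more in every row), so Firm B never plays it.
On the remaining 2×2 (Early, Mid vs Match, Ignore):
Let Firm A play Early with probability p. Expected payoff against Match: 8p + (-3)(1−p) = 11p − 3; against Ignore: (-2)p + 7(1−p) = −9p + 7.
Setting these equal: 11p − 3 = −9p + 7 ⇒ 20p = 10 ⇒ p = 1/2, and the value is (11)·(1/2) − 3 = 5/2.
For Firm B: with q = P(Match), equating Early's and Mid's payoffs gives 10q − 2 = −10q + 7 ⇒ q = 9/20.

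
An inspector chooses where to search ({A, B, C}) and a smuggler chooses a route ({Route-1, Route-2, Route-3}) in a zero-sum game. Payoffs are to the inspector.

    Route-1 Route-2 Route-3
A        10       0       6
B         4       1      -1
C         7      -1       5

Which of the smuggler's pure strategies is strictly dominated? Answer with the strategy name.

Route-2 holds the inspector's payoff strictly below Route-1 in every row: 0 < 10, 1 < 4, -1 < 7.
So Route-1 is strictly dominated for the smuggler.

Route-1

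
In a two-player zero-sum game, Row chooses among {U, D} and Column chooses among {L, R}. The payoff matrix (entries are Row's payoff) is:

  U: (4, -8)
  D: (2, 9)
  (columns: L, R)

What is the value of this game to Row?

52/19

Row minima: U → -8, D → 2; maximin = 2.
Column maxima: L → 4, R → 9; minimax = 4.
2 ≠ 4, so there is no saddle point; optimal play is mixed.
Let Row play U with probability p. Expected payoff against L: 4p + 2(1−p) = 2p + 2; against R: (-8)p + 9(1−p) = −17p + 9.
Setting these equal: 2p + 2 = −17p + 9 ⇒ 19p = 7 ⇒ p = 7/19, and the value is (2)·(7/19) + 2 = 52/19.
For Column: with q = P(L), equating U's and D's payoffs gives 12q − 8 = −7q + 9 ⇒ q = 17/19.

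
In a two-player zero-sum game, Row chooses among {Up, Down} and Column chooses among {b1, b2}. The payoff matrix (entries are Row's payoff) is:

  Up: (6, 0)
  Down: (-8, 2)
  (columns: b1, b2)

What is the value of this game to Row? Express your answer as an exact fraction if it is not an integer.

3/4

Row minima: Up → 0, Down → -8; maximin = 0.
Column maxima: b1 → 6, b2 → 2; minimax = 2.
0 ≠ 2, so there is no saddle point; optimal play is mixed.
Let Row play Up with probability p. Expected payoff against b1: 6p + (-8)(1−p) = 14p − 8; against b2: 0p + 2(1−p) = −2p + 2.
Setting these equal: 14p − 8 = −2p + 2 ⇒ 16p = 10 ⇒ p = 5/8, and the value is (14)·(5/8) − 8 = 3/4.
For Column: with q = P(b1), equating Up's and Down's payoffs gives 6q = −10q + 2 ⇒ q = 1/8.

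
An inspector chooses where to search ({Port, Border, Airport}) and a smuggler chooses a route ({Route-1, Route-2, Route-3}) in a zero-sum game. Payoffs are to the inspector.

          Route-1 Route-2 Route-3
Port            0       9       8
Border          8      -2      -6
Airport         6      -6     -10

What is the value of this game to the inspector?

Row minima: Port → 0, Border → -6, Airport → -10; maximin = 0.
Column maxima: Route-1 → 8, Route-2 → 9, Route-3 → 8; minimax = 8.
0 ≠ 8, so there is no saddle point; optimal play is mixed.
Airport is strictly dominated by Border, so the inspector never plays it.
Route-2 is strictly dominated by Route-3 (it gives the inspector strictly more in every row), so the smuggler never plays it.
On the remaining 2×2 (Port, Border vs Route-1, Route-3):
Let the inspector play Port with probability p. Expected payoff against Route-1: 0p + 8(1−p) = −8p + 8; against Route-3: 8p + (-6)(1−p) = 14p − 6.
Setting these equal: −8p + 8 = 14p − 6 ⇒ −22p = -14 ⇒ p = 7/11, and the value is (-8)·(7/11) + 8 = 32/11.
For the smuggler: with q = P(Route-1), equating Port's and Border's payoffs gives −8q + 8 = 14q − 6 ⇒ q = 7/11.

32/11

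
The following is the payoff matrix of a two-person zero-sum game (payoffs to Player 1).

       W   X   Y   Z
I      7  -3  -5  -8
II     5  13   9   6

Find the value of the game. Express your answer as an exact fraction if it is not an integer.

Row minima: I → -8, II → 5; maximin = 5.
Column maxima: W → 7, X → 13, Y → 9, Z → 6; minimax = 6.
5 ≠ 6, so there is no saddle point; optimal play is mixed.
X is strictly dominated by Y (it gives Player 1 strictly more in every row), so Player 2 never plays it.
Y is strictly dominated by Z (it gives Player 1 strictly more in every row), so Player 2 never plays it.
On the remaining 2×2 (I, II vs W, Z):
Let Player 1 play I with probability p. Expected payoff against W: 7p + 5(1−p) = 2p + 5; against Z: (-8)p + 6(1−p) = −14p + 6.
Setting these equal: 2p + 5 = −14p + 6 ⇒ 16p = 1 ⇒ p = 1/16, and the value is (2)·(1/16) + 5 = 41/8.
For Player 2: with q = P(W), equating I's and II's payoffs gives 15q − 8 = −q + 6 ⇒ q = 7/8.

41/8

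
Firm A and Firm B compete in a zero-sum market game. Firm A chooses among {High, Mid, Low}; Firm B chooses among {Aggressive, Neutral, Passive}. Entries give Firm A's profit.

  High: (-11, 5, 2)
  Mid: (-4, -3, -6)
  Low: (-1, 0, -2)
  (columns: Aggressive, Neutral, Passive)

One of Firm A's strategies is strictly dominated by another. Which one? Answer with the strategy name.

Low gives a strictly higher payoff than Mid against every column: -1 > -4, 0 > -3, -2 > -6.
So Mid is strictly dominated and Firm A never plays it.

Mid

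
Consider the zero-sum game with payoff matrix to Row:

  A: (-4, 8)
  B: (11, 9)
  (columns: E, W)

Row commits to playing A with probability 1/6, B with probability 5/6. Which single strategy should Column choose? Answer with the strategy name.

E

If Column plays E, Row's expected payoff is (1/6)·(-4) + (5/6)·11 = 17/2.
If Column plays W, Row's expected payoff is (1/6)·8 + (5/6)·9 = 53/6.
Column minimizes Row's payoff; the smallest is 17/2, so the best response is E.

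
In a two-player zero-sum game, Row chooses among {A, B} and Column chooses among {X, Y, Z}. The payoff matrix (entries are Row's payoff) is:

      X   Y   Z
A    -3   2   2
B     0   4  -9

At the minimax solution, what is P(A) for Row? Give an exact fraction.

9/14

Row minima: A → -3, B → -9; maximin = -3.
Column maxima: X → 0, Y → 4, Z → 2; minimax = 0.
-3 ≠ 0, so there is no saddle point; optimal play is mixed.
Y is strictly dominated by X (it gives Row strictly more in every row), so Column never plays it.
On the remaining 2×2 (A, B vs X, Z):
Let Row play A with probability p. Expected payoff against X: (-3)p + 0(1−p) = −3p; against Z: 2p + (-9)(1−p) = 11p − 9.
Setting these equal: −3p = 11p − 9 ⇒ −14p = -9 ⇒ p = 9/14, and the value is (-3)·(9/14) = -27/14.
For Column: with q = P(X), equating A's and B's payoffs gives −5q + 2 = 9q − 9 ⇒ q = 11/14.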